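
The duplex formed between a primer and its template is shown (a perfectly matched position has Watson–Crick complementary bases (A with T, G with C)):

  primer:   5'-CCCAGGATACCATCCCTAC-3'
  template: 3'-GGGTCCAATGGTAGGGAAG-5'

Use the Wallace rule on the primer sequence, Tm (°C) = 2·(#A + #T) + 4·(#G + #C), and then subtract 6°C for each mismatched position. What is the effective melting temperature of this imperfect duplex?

Primer base counts: A=5, T=3, G=2, C=9 → A+T=8, G+C=11
Perfect-match Tm = 2(8) + 4(11) = 16 + 44 = 60°C
Mismatches (positions where the bases are not complementary): 2 (at positions 7, 18)
Effective Tm = 60 − 2×6 = 60 − 12 = 48°C

48°C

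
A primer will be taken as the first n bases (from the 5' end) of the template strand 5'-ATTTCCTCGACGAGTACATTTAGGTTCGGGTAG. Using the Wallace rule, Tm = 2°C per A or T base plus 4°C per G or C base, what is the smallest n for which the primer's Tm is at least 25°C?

First 8 bases: ATTTCCTC → Tm = 22°C (< 25°C)
First 9 bases: ATTTCCTCG → Tm = 26°C (≥ 25°C)
Each additional base adds 2°C (A/T) or 4°C (G/C), so Tm is non-decreasing in n; n = 9 is the first length to reach 25°C.

n = 9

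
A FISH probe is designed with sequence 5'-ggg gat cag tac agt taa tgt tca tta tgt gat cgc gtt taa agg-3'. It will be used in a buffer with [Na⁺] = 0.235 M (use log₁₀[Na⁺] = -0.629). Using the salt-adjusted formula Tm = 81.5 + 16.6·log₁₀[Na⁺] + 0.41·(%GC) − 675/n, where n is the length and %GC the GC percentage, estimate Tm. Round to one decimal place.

72.5°C

Length n = 45. Scanning the sequence gives A=12, C=5, T=15, G=13.
G+C = 18, so %GC = 18/45 × 100 = 40%
Salt term: 16.6 × (-0.629) = -10.441
GC term: 0.41 × 40 = 16.4; length term: −675/45 = −15
Tm = 81.5 + (-10.441) + 16.4 − 15 = 72.459 → 72.5°C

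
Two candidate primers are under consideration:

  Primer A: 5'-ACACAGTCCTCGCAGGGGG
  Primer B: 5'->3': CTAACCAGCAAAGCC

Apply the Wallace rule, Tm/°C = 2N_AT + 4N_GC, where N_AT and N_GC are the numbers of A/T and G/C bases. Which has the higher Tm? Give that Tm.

Primer A, 64°C

Primer A: A+T=6, G+C=13 → Tm = 2(6)+4(13) = 64°C
Primer B: A+T=7, G+C=8 → Tm = 2(7)+4(8) = 46°C
64°C vs 46°C → primer A is higher.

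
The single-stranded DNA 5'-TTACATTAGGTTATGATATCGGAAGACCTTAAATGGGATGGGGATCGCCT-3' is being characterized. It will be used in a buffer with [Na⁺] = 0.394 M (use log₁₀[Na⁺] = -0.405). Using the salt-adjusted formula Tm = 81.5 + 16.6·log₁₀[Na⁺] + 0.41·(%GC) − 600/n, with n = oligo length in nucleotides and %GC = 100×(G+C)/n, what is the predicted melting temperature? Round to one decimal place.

Length n = 50. Counting bases: C=7, G=14, A=14, T=15
G+C = 21, so %GC = 21/50 × 100 = 42%
Salt term: 16.6 × (-0.405) = -6.723
GC term: 0.41 × 42 = 17.22; length term: −600/50 = −12
Tm = 81.5 + (-6.723) + 17.22 − 12 = 79.997 → 80.0°C

80.0°C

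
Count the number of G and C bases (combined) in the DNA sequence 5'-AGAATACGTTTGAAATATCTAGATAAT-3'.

6

Base counts: C=2, A=12, T=9, G=4
Total G or C: 4 + 2 = 6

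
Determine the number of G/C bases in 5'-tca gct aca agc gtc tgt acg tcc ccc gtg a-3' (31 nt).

18

Base counts: G=7, T=7, C=11, A=6
G+C = 7 + 11 = 18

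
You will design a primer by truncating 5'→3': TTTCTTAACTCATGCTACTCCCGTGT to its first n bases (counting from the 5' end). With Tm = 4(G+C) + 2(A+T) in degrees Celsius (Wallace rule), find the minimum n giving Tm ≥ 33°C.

First 13 bases: TTTCTTAACTCAT → Tm = 32°C (< 33°C)
First 14 bases: TTTCTTAACTCATG → Tm = 36°C (≥ 33°C)
Since every base adds ≥2°C, Tm only increases with n, so the threshold is first crossed at n = 14.

n = 14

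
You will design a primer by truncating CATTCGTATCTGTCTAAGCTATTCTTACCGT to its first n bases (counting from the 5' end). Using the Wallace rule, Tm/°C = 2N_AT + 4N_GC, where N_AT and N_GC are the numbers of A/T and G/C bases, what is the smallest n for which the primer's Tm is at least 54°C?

First 18 bases: CATTCGTATCTGTCTAAG → Tm = 50°C (< 54°C)
First 19 bases: CATTCGTATCTGTCTAAGC → Tm = 54°C (≥ 54°C)
Each additional base adds 2°C (A/T) or 4°C (G/C), so Tm is non-decreasing in n; n = 19 is the first length to reach 54°C.

n = 19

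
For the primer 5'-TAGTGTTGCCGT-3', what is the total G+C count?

Base counts: G=4, T=5, A=1, C=2
G+C = 4 + 2 = 6

6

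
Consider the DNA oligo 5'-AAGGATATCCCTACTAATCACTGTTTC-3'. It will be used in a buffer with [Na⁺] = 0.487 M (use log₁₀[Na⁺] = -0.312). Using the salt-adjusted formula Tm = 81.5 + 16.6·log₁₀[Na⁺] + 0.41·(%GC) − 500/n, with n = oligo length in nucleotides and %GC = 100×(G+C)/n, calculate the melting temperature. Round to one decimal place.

Length n = 27. Scanning the sequence gives G=3, C=7, A=8, T=9.
G+C = 10, so %GC = 10/27 × 100 = 37.037%
Salt term: 16.6 × (-0.312) = -5.179
GC term: 0.41 × 37.037 = 15.185; length term: −500/27 = −18.519
Tm = 81.5 + (-5.179) + 15.185 − 18.519 = 72.987 → 73.0°C

73.0°C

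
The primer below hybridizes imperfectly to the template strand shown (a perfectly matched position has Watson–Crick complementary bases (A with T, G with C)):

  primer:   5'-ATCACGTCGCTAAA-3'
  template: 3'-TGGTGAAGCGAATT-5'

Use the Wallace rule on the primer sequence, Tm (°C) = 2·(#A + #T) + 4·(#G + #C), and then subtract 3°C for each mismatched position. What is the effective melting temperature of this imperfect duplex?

31°C

Primer base counts: A=5, T=3, G=2, C=4 → A+T=8, G+C=6
Perfect-match Tm = 2(8) + 4(6) = 16 + 24 = 40°C
Mismatches (positions where the bases are not complementary): 3 (at positions 2, 6, 12)
Effective Tm = 40 − 3×3 = 40 − 9 = 31°C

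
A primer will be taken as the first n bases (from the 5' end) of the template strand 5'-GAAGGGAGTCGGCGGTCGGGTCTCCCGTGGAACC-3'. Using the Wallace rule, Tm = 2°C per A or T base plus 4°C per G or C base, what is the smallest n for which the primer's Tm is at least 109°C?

n = 33

First 32 bases: GAAGGGAGTCGGCGGTCGGGTCTCCCGTGGAA → Tm = 108°C (< 109°C)
First 33 bases: GAAGGGAGTCGGCGGTCGGGTCTCCCGTGGAAC → Tm = 112°C (≥ 109°C)
Each additional base adds 2°C (A/T) or 4°C (G/C), so Tm is non-decreasing in n; n = 33 is the first length to reach 109°C.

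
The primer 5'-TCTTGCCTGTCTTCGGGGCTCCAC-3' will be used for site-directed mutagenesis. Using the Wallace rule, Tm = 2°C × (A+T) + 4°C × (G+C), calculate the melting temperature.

78°C

Counting bases: T=8, C=9, G=6, A=1
AT pairs contribute 9, GC pairs contribute 15.
Tm = 2×9 + 4×15 = 78°C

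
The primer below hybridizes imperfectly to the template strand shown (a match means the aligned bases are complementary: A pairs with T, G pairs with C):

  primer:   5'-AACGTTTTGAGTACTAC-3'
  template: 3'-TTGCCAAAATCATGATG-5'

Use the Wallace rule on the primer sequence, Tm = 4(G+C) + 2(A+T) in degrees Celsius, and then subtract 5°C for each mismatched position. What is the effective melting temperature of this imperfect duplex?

36°C

Primer base counts: A=5, T=6, G=3, C=3 → A+T=11, G+C=6
Perfect-match Tm = 2(11) + 4(6) = 22 + 24 = 46°C
Mismatches (positions where the bases are not complementary): 2 (at positions 5, 9)
Effective Tm = 46 − 2×5 = 46 − 10 = 36°C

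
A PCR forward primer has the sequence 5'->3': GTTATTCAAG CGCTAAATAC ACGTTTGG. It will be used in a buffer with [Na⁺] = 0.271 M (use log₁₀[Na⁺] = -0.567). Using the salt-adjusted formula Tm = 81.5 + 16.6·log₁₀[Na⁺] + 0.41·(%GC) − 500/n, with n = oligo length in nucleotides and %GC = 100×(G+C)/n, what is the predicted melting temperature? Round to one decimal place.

70.3°C

Length n = 28. T=9, C=5, A=8, G=6
G+C = 11, so %GC = 11/28 × 100 = 39.286%
Salt term: 16.6 × (-0.567) = -9.412
GC term: 0.41 × 39.286 = 16.107; length term: −500/28 = −17.857
Tm = 81.5 + (-9.412) + 16.107 − 17.857 = 70.338 → 70.3°C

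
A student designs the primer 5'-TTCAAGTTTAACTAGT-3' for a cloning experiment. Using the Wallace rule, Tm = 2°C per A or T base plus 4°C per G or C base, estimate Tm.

40°C

Base counts: T=7, A=5, G=2, C=2
AT pairs contribute 12, GC pairs contribute 4.
Tm = 2(12) + 4(4) = 24 + 16 = 40°C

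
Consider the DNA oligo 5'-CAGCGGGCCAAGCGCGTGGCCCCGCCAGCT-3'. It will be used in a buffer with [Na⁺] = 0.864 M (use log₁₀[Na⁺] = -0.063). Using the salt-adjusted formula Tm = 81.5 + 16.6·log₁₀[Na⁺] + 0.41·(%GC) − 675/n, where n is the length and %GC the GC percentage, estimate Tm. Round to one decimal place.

90.8°C

Length n = 30. Scanning the sequence gives T=2, A=4, C=13, G=11.
G+C = 24, so %GC = 24/30 × 100 = 80%
Salt term: 16.6 × (-0.063) = -1.046
GC term: 0.41 × 80 = 32.8; length term: −675/30 = −22.5
Tm = 81.5 + (-1.046) + 32.8 − 22.5 = 90.754 → 90.8°C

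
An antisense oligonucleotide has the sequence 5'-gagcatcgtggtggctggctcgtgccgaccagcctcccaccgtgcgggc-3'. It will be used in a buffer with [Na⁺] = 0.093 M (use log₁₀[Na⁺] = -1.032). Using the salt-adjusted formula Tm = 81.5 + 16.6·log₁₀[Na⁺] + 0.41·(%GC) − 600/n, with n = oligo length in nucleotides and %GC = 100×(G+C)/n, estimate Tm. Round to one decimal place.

Length n = 49. A=5, G=18, T=8, C=18
G+C = 36, so %GC = 36/49 × 100 = 73.469%
Salt term: 16.6 × (-1.032) = -17.131
GC term: 0.41 × 73.469 = 30.122; length term: −600/49 = −12.245
Tm = 81.5 + (-17.131) + 30.122 − 12.245 = 82.246 → 82.2°C

82.2°C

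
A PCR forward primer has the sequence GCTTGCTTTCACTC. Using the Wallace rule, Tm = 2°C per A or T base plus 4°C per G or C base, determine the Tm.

42°C

Scanning the sequence gives C=5, T=6, A=1, G=2.
A+T = 7, G+C = 7
Tm = 4·7 + 2·7 = 28 + 14 = 42°C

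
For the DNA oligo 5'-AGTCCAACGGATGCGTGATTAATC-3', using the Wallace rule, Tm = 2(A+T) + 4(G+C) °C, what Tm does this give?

Base counts: G=6, A=7, T=6, C=5
A+T = 13, G+C = 11
Tm = 4·11 + 2·13 = 44 + 26 = 70°C

70°C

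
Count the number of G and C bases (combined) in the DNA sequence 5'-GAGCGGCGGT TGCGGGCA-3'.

Counting bases: T=2, G=10, C=4, A=2
G+C = 10 + 4 = 14

14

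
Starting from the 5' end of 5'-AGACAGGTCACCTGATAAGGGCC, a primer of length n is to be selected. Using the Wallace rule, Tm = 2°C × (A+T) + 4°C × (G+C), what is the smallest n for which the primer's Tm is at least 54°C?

n = 19

First 18 bases: AGACAGGTCACCTGATAA → Tm = 52°C (< 54°C)
First 19 bases: AGACAGGTCACCTGATAAG → Tm = 56°C (≥ 54°C)
Since every base adds ≥2°C, Tm only increases with n, so the threshold is first crossed at n = 19.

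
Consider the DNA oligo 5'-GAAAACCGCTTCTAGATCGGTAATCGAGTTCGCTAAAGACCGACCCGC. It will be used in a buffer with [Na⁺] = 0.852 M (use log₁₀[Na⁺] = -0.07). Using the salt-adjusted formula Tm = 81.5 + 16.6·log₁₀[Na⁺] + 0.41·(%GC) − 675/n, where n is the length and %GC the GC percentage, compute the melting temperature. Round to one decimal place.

Length n = 48. Scanning the sequence gives G=11, C=14, T=9, A=14.
G+C = 25, so %GC = 25/48 × 100 = 52.083%
Salt term: 16.6 × (-0.07) = -1.162
GC term: 0.41 × 52.083 = 21.354; length term: −675/48 = −14.062
Tm = 81.5 + (-1.162) + 21.354 − 14.062 = 87.63 → 87.6°C

87.6°C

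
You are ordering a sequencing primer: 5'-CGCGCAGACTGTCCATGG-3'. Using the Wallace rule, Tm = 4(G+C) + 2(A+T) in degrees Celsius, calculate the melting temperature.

Base counts: A=3, G=6, T=3, C=6
So N_AT = 6 and N_GC = 12.
Tm = 4·12 + 2·6 = 48 + 12 = 60°C

60°C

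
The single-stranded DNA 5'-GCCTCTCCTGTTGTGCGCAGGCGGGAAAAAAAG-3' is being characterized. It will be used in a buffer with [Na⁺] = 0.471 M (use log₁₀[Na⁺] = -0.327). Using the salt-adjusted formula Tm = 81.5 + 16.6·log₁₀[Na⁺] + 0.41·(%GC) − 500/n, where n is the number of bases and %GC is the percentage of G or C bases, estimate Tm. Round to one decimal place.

Length n = 33. Scanning the sequence gives C=8, A=8, T=6, G=11.
G+C = 19, so %GC = 19/33 × 100 = 57.576%
Salt term: 16.6 × (-0.327) = -5.428
GC term: 0.41 × 57.576 = 23.606; length term: −500/33 = −15.152
Tm = 81.5 + (-5.428) + 23.606 − 15.152 = 84.526 → 84.5°C

84.5°C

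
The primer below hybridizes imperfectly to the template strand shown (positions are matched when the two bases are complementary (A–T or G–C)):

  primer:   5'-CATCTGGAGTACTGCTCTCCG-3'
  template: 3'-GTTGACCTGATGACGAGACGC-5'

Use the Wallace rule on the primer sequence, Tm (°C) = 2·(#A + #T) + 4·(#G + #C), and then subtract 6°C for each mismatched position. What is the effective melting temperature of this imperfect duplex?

Primer base counts: A=3, T=6, G=5, C=7 → A+T=9, G+C=12
Perfect-match Tm = 2(9) + 4(12) = 18 + 48 = 66°C
Mismatches (positions where the bases are not complementary): 3 (at positions 3, 9, 19)
Effective Tm = 66 − 3×6 = 66 − 18 = 48°C

48°C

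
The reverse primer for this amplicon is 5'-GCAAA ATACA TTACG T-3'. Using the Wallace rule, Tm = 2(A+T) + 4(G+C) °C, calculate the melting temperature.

Base counts: G=2, C=3, A=7, T=4
So N_AT = 11 and N_GC = 5.
Tm = 2(11) + 4(5) = 22 + 20 = 42°C

42°C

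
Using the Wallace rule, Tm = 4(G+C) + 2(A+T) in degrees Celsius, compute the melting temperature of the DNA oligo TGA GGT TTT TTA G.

Counting bases: A=2, G=4, C=0, T=7
A+T = 9, G+C = 4
Tm = 2(9) + 4(4) = 18 + 16 = 34°C

34°C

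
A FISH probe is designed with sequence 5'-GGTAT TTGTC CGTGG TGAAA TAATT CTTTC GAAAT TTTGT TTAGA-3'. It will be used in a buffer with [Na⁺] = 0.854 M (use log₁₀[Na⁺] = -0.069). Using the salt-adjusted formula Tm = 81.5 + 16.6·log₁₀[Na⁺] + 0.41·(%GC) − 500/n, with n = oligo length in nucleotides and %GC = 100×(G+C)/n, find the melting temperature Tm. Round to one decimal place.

82.0°C

Length n = 45. Counting bases: A=11, G=10, T=20, C=4
G+C = 14, so %GC = 14/45 × 100 = 31.111%
Salt term: 16.6 × (-0.069) = -1.145
GC term: 0.41 × 31.111 = 12.756; length term: −500/45 = −11.111
Tm = 81.5 + (-1.145) + 12.756 − 11.111 = 82 → 82.0°C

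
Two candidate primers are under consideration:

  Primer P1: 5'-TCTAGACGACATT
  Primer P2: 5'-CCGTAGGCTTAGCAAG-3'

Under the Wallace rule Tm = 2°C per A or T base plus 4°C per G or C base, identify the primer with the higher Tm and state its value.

Primer P2, 50°C

Primer P1: A+T=8, G+C=5 → Tm = 2(8)+4(5) = 36°C
Primer P2: A+T=7, G+C=9 → Tm = 2(7)+4(9) = 50°C
36°C vs 50°C → primer P2 is higher.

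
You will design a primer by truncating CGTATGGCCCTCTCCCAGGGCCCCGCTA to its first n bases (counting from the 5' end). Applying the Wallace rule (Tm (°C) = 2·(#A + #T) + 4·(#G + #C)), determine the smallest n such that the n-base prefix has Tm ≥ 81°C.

n = 24

First 23 bases: CGTATGGCCCTCTCCCAGGGCCC → Tm = 80°C (< 81°C)
First 24 bases: CGTATGGCCCTCTCCCAGGGCCCC → Tm = 84°C (≥ 81°C)
Since every base adds ≥2°C, Tm only increases with n, so the threshold is first crossed at n = 24.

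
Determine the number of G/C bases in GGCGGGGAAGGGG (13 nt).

11

Base counts: C=1, A=2, G=10, T=0
Total G or C: 10 + 1 = 11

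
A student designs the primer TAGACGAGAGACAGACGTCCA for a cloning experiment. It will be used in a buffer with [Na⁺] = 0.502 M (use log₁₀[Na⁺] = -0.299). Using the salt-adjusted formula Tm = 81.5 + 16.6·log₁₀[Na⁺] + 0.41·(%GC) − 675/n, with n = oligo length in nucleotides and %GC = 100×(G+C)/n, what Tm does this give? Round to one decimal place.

Length n = 21. Base counts: G=6, A=8, C=5, T=2
G+C = 11, so %GC = 11/21 × 100 = 52.381%
Salt term: 16.6 × (-0.299) = -4.963
GC term: 0.41 × 52.381 = 21.476; length term: −675/21 = −32.143
Tm = 81.5 + (-4.963) + 21.476 − 32.143 = 65.87 → 65.9°C

65.9°C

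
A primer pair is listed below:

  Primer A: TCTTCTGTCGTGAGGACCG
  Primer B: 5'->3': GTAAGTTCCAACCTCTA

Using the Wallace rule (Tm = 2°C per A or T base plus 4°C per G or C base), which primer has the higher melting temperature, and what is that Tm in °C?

Primer A, 60°C

Primer A: A+T=8, G+C=11 → Tm = 2(8)+4(11) = 60°C
Primer B: A+T=10, G+C=7 → Tm = 2(10)+4(7) = 48°C
60°C vs 48°C → primer A is higher.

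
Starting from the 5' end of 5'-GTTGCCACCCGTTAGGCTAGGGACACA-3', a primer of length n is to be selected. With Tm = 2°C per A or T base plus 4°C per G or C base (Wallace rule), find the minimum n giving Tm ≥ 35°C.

First 10 bases: GTTGCCACCC → Tm = 34°C (< 35°C)
First 11 bases: GTTGCCACCCG → Tm = 38°C (≥ 35°C)
Since every base adds ≥2°C, Tm only increases with n, so the threshold is first crossed at n = 11.

n = 11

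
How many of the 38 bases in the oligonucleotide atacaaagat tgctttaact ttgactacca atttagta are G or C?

10

Scanning the sequence gives G=4, C=6, T=14, A=14.
Total G or C: 4 + 6 = 10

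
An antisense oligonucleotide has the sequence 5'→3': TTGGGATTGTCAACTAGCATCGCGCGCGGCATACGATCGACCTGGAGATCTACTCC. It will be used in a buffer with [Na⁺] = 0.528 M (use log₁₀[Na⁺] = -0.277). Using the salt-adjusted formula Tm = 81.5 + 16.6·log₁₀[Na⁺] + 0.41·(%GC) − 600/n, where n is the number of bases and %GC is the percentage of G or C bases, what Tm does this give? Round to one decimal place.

88.9°C

Length n = 56. Scanning the sequence gives A=12, T=13, C=16, G=15.
G+C = 31, so %GC = 31/56 × 100 = 55.357%
Salt term: 16.6 × (-0.277) = -4.598
GC term: 0.41 × 55.357 = 22.696; length term: −600/56 = −10.714
Tm = 81.5 + (-4.598) + 22.696 − 10.714 = 88.884 → 88.9°C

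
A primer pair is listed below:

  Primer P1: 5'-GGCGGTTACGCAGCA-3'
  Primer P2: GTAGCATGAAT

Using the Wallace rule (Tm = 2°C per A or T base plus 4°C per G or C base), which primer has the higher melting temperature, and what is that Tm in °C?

Primer P1, 50°C

Primer P1: A+T=5, G+C=10 → Tm = 2(5)+4(10) = 50°C
Primer P2: A+T=7, G+C=4 → Tm = 2(7)+4(4) = 30°C
50°C vs 30°C → primer P1 is higher.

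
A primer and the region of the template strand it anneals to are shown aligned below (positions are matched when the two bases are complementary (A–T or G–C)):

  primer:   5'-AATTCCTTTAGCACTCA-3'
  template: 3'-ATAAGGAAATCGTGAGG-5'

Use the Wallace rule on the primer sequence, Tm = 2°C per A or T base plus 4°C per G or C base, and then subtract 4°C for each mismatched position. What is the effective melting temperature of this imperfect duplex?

Primer base counts: A=5, T=6, G=1, C=5 → A+T=11, G+C=6
Perfect-match Tm = 2(11) + 4(6) = 22 + 24 = 46°C
Mismatches (positions where the bases are not complementary): 2 (at positions 1, 17)
Effective Tm = 46 − 2×4 = 46 − 8 = 38°C

38°C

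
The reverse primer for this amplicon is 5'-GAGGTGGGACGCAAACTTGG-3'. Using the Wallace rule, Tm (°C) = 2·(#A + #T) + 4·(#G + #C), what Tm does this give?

64°C

Scanning the sequence gives A=5, T=3, C=3, G=9.
So N_AT = 8 and N_GC = 12.
Tm = 2×8 + 4×12 = 64°C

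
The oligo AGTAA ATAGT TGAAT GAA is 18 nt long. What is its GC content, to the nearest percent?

22%

Counting bases: T=5, G=4, A=9, C=0
G+C = 4 + 0 = 4 out of 18 bases
%GC = 4/18 × 100 = 22.22% ≈ 22%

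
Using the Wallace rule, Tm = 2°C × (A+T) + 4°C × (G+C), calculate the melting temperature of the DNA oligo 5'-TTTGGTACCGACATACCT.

52°C

Counting bases: A=4, C=5, T=6, G=3
So N_AT = 10 and N_GC = 8.
Tm = 4·8 + 2·10 = 32 + 20 = 52°C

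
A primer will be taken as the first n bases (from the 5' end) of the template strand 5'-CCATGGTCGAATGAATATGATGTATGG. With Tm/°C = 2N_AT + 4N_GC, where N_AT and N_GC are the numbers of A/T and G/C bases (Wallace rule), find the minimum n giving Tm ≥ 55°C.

First 19 bases: CCATGGTCGAATGAATATG → Tm = 54°C (< 55°C)
First 20 bases: CCATGGTCGAATGAATATGA → Tm = 56°C (≥ 55°C)
Since every base adds ≥2°C, Tm only increases with n, so the threshold is first crossed at n = 20.

n = 20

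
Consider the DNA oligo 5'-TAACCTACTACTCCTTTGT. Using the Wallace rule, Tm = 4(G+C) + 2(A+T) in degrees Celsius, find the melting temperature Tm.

52°C

Base counts: A=4, G=1, C=6, T=8
So N_AT = 12 and N_GC = 7.
Tm = 2(12) + 4(7) = 24 + 28 = 52°C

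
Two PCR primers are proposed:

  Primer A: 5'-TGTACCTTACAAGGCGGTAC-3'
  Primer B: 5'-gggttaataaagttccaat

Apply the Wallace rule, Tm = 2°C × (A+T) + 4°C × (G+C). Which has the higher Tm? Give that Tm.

Primer A, 60°C

Primer A: A+T=10, G+C=10 → Tm = 2(10)+4(10) = 60°C
Primer B: A+T=13, G+C=6 → Tm = 2(13)+4(6) = 50°C
60°C vs 50°C → primer A is higher.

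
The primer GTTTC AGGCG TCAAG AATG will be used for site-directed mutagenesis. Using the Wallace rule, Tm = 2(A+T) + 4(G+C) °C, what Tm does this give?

Scanning the sequence gives A=5, C=3, T=5, G=6.
So N_AT = 10 and N_GC = 9.
Tm = 2×10 + 4×9 = 56°C

56°C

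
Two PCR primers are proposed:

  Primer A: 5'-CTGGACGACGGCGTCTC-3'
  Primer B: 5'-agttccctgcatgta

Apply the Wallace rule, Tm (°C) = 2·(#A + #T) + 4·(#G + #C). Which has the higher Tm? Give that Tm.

Primer A, 58°C

Primer A: A+T=5, G+C=12 → Tm = 2(5)+4(12) = 58°C
Primer B: A+T=8, G+C=7 → Tm = 2(8)+4(7) = 44°C
58°C vs 44°C → primer A is higher.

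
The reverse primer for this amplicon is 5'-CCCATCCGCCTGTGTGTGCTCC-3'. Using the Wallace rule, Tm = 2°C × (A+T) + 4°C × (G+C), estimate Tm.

Base counts: A=1, G=5, T=6, C=10
So N_AT = 7 and N_GC = 15.
Tm = 2×7 + 4×15 = 74°C

74°C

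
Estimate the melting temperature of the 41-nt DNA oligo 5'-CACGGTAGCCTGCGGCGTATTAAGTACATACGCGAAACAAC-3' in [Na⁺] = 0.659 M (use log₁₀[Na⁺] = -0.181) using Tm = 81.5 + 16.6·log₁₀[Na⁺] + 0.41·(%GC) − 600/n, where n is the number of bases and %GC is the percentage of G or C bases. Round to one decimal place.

Length n = 41. Scanning the sequence gives C=11, G=10, T=7, A=13.
G+C = 21, so %GC = 21/41 × 100 = 51.22%
Salt term: 16.6 × (-0.181) = -3.005
GC term: 0.41 × 51.22 = 21; length term: −600/41 = −14.634
Tm = 81.5 + (-3.005) + 21 − 14.634 = 84.861 → 84.9°C

84.9°C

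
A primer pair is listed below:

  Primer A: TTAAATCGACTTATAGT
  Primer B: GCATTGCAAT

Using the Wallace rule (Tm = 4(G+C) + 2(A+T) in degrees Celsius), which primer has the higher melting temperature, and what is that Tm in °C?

Primer A: A+T=13, G+C=4 → Tm = 2(13)+4(4) = 42°C
Primer B: A+T=6, G+C=4 → Tm = 2(6)+4(4) = 28°C
42°C vs 28°C → primer A is higher.

Primer A, 42°C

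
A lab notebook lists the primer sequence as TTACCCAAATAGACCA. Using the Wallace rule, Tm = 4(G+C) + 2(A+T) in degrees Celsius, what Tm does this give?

Counting bases: T=3, C=5, A=7, G=1
A+T = 10, G+C = 6
Tm = 4·6 + 2·10 = 24 + 20 = 44°C

44°C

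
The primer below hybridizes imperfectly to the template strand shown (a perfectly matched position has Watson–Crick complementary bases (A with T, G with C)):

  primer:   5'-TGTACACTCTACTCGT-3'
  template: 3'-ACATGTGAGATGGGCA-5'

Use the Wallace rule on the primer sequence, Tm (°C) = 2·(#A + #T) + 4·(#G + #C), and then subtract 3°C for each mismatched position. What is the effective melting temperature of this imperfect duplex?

43°C

Primer base counts: A=3, T=6, G=2, C=5 → A+T=9, G+C=7
Perfect-match Tm = 2(9) + 4(7) = 18 + 28 = 46°C
Mismatches (positions where the bases are not complementary): 1 (at position 13)
Effective Tm = 46 − 1×3 = 46 − 3 = 43°C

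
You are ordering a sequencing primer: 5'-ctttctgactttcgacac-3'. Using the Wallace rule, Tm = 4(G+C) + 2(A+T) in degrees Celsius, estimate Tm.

52°C

Counting bases: A=3, G=2, T=7, C=6
So N_AT = 10 and N_GC = 8.
Tm = 4·8 + 2·10 = 32 + 20 = 52°C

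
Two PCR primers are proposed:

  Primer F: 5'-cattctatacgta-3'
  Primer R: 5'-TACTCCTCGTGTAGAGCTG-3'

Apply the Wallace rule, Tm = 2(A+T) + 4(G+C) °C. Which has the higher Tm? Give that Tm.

Primer F: A+T=9, G+C=4 → Tm = 2(9)+4(4) = 34°C
Primer R: A+T=9, G+C=10 → Tm = 2(9)+4(10) = 58°C
34°C vs 58°C → primer R is higher.

Primer R, 58°C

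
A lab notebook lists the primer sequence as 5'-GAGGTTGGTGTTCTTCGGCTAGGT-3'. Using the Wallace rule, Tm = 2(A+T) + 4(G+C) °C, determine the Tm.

Scanning the sequence gives G=10, C=3, T=9, A=2.
So N_AT = 11 and N_GC = 13.
Tm = 4·13 + 2·11 = 52 + 22 = 74°C

74°C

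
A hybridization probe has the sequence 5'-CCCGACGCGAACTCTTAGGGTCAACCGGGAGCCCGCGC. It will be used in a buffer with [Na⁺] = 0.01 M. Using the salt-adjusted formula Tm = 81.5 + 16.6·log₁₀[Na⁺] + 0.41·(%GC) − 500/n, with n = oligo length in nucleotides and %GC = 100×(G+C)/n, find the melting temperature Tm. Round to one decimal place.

64.3°C

Length n = 38. Base counts: A=7, G=12, C=15, T=4
G+C = 27, so %GC = 27/38 × 100 = 71.053%
Salt term: 16.6 × (-2) = -33.2
GC term: 0.41 × 71.053 = 29.132; length term: −500/38 = −13.158
Tm = 81.5 + (-33.2) + 29.132 − 13.158 = 64.274 → 64.3°C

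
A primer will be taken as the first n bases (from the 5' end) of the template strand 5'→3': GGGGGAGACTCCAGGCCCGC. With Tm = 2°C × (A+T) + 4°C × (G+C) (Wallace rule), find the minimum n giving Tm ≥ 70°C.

First 19 bases: GGGGGAGACTCCAGGCCCG → Tm = 68°C (< 70°C)
First 20 bases: GGGGGAGACTCCAGGCCCGC → Tm = 72°C (≥ 70°C)
Each additional base adds 2°C (A/T) or 4°C (G/C), so Tm is non-decreasing in n; n = 20 is the first length to reach 70°C.

n = 20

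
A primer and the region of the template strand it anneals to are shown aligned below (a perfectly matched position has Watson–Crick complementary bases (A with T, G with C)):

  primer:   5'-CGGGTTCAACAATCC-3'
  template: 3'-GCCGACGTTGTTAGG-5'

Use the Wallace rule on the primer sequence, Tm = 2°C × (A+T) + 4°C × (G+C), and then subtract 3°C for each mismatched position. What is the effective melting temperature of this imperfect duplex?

Primer base counts: A=4, T=3, G=3, C=5 → A+T=7, G+C=8
Perfect-match Tm = 2(7) + 4(8) = 14 + 32 = 46°C
Mismatches (positions where the bases are not complementary): 2 (at positions 4, 6)
Effective Tm = 46 − 2×3 = 46 − 6 = 40°C

40°C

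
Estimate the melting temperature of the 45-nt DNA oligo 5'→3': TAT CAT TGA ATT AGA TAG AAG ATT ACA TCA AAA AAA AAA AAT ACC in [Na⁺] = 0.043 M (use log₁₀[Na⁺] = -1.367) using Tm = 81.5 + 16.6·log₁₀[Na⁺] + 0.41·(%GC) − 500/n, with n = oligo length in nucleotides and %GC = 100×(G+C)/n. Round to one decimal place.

Length n = 45. Counting bases: G=4, T=11, C=5, A=25
G+C = 9, so %GC = 9/45 × 100 = 20%
Salt term: 16.6 × (-1.367) = -22.692
GC term: 0.41 × 20 = 8.2; length term: −500/45 = −11.111
Tm = 81.5 + (-22.692) + 8.2 − 11.111 = 55.897 → 55.9°C

55.9°C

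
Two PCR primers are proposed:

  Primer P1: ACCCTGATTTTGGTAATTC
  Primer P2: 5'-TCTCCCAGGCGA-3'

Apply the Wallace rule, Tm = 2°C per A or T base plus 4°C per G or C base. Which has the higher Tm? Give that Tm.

Primer P1: A+T=12, G+C=7 → Tm = 2(12)+4(7) = 52°C
Primer P2: A+T=4, G+C=8 → Tm = 2(4)+4(8) = 40°C
52°C vs 40°C → primer P1 is higher.

Primer P1, 52°C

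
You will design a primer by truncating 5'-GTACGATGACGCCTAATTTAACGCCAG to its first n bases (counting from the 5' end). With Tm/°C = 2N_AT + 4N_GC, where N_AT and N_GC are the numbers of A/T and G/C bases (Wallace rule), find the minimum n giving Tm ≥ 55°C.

n = 20

First 19 bases: GTACGATGACGCCTAATTT → Tm = 54°C (< 55°C)
First 20 bases: GTACGATGACGCCTAATTTA → Tm = 56°C (≥ 55°C)
Since every base adds ≥2°C, Tm only increases with n, so the threshold is first crossed at n = 20.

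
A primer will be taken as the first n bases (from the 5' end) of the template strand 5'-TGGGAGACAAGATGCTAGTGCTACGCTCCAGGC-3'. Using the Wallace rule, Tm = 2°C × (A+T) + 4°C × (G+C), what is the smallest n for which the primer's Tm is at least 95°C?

First 30 bases: TGGGAGACAAGATGCTAGTGCTACGCTCCA → Tm = 92°C (< 95°C)
First 31 bases: TGGGAGACAAGATGCTAGTGCTACGCTCCAG → Tm = 96°C (≥ 95°C)
Each additional base adds 2°C (A/T) or 4°C (G/C), so Tm is non-decreasing in n; n = 31 is the first length to reach 95°C.

n = 31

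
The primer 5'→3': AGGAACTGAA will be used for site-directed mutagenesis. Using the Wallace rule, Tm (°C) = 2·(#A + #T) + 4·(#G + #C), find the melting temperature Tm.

28°C

Scanning the sequence gives A=5, C=1, T=1, G=3.
So N_AT = 6 and N_GC = 4.
Tm = 2×6 + 4×4 = 28°C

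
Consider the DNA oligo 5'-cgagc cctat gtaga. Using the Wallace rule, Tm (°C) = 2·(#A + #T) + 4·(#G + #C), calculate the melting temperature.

46°C

Counting bases: A=4, T=3, C=4, G=4
AT pairs contribute 7, GC pairs contribute 8.
Tm = 2(7) + 4(8) = 14 + 32 = 46°C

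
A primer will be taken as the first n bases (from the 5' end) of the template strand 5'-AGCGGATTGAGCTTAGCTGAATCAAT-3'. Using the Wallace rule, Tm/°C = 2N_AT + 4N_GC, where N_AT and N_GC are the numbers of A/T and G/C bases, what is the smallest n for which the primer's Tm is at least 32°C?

First 10 bases: AGCGGATTGA → Tm = 30°C (< 32°C)
First 11 bases: AGCGGATTGAG → Tm = 34°C (≥ 32°C)
Each additional base adds 2°C (A/T) or 4°C (G/C), so Tm is non-decreasing in n; n = 11 is the first length to reach 32°C.

n = 11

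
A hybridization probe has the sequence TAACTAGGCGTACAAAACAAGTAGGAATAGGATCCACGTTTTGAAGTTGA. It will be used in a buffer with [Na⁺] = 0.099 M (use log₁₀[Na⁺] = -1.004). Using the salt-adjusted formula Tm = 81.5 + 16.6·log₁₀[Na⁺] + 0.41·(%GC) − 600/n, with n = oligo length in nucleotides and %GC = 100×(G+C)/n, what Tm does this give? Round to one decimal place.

68.4°C

Length n = 50. Base counts: G=12, T=12, C=7, A=19
G+C = 19, so %GC = 19/50 × 100 = 38%
Salt term: 16.6 × (-1.004) = -16.666
GC term: 0.41 × 38 = 15.58; length term: −600/50 = −12
Tm = 81.5 + (-16.666) + 15.58 − 12 = 68.414 → 68.4°C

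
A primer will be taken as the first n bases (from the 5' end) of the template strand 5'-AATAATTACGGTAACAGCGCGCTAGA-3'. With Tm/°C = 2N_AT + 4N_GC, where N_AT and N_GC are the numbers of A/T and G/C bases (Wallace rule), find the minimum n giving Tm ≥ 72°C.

n = 25

First 24 bases: AATAATTACGGTAACAGCGCGCTA → Tm = 68°C (< 72°C)
First 25 bases: AATAATTACGGTAACAGCGCGCTAG → Tm = 72°C (≥ 72°C)
Since every base adds ≥2°C, Tm only increases with n, so the threshold is first crossed at n = 25.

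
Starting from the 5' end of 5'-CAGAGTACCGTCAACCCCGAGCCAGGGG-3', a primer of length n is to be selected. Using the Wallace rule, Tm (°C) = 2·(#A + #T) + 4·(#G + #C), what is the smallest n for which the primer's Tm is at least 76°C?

First 22 bases: CAGAGTACCGTCAACCCCGAGC → Tm = 72°C (< 76°C)
First 23 bases: CAGAGTACCGTCAACCCCGAGCC → Tm = 76°C (≥ 76°C)
Each additional base adds 2°C (A/T) or 4°C (G/C), so Tm is non-decreasing in n; n = 23 is the first length to reach 76°C.

n = 23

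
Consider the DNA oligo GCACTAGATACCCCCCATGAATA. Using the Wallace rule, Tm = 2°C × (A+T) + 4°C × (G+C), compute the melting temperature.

68°C

Base counts: C=8, G=3, T=4, A=8
A+T = 12, G+C = 11
Tm = 2×12 + 4×11 = 68°C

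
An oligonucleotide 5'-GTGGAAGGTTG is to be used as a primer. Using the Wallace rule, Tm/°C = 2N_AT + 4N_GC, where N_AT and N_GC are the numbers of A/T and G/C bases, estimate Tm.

34°C

A=2, C=0, T=3, G=6
So N_AT = 5 and N_GC = 6.
Tm = 2(5) + 4(6) = 10 + 24 = 34°C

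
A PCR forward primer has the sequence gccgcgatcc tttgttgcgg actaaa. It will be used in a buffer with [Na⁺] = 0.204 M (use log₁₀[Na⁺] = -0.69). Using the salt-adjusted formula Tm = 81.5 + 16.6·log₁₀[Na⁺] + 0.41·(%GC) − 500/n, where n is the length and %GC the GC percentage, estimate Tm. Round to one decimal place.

Length n = 26. Base counts: G=7, T=7, C=7, A=5
G+C = 14, so %GC = 14/26 × 100 = 53.846%
Salt term: 16.6 × (-0.69) = -11.454
GC term: 0.41 × 53.846 = 22.077; length term: −500/26 = −19.231
Tm = 81.5 + (-11.454) + 22.077 − 19.231 = 72.892 → 72.9°C

72.9°C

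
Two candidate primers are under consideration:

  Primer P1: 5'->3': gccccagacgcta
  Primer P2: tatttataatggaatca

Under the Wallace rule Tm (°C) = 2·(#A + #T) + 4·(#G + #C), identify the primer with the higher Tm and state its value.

Primer P1, 44°C

Primer P1: A+T=4, G+C=9 → Tm = 2(4)+4(9) = 44°C
Primer P2: A+T=14, G+C=3 → Tm = 2(14)+4(3) = 40°C
44°C vs 40°C → primer P1 is higher.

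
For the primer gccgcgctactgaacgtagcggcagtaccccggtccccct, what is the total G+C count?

28

Base counts: T=6, G=11, A=6, C=17
G+C = 11 + 17 = 28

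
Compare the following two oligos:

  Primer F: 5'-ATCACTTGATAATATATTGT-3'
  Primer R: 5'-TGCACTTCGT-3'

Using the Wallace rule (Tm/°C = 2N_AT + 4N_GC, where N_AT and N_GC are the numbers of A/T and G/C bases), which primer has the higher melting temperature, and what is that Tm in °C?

Primer F, 48°C

Primer F: A+T=16, G+C=4 → Tm = 2(16)+4(4) = 48°C
Primer R: A+T=5, G+C=5 → Tm = 2(5)+4(5) = 30°C
48°C vs 30°C → primer F is higher.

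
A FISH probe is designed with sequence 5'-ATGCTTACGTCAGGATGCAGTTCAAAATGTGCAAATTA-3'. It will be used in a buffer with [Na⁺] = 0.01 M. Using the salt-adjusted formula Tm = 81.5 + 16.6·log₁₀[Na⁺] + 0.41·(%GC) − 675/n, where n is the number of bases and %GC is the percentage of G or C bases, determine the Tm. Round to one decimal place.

45.6°C

Length n = 38. Scanning the sequence gives G=8, T=11, A=13, C=6.
G+C = 14, so %GC = 14/38 × 100 = 36.842%
Salt term: 16.6 × (-2) = -33.2
GC term: 0.41 × 36.842 = 15.105; length term: −675/38 = −17.763
Tm = 81.5 + (-33.2) + 15.105 − 17.763 = 45.642 → 45.6°C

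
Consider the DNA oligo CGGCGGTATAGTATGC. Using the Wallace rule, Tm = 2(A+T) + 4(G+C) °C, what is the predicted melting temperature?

50°C

Counting bases: T=4, G=6, A=3, C=3
AT pairs contribute 7, GC pairs contribute 9.
Tm = 4·9 + 2·7 = 36 + 14 = 50°C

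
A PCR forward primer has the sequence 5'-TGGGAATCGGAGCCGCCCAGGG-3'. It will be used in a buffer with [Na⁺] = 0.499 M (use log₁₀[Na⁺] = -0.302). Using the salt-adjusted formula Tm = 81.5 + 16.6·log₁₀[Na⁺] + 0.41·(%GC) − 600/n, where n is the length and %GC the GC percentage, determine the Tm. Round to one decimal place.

Length n = 22. Base counts: C=6, G=10, T=2, A=4
G+C = 16, so %GC = 16/22 × 100 = 72.727%
Salt term: 16.6 × (-0.302) = -5.013
GC term: 0.41 × 72.727 = 29.818; length term: −600/22 = −27.273
Tm = 81.5 + (-5.013) + 29.818 − 27.273 = 79.032 → 79.0°C

79.0°C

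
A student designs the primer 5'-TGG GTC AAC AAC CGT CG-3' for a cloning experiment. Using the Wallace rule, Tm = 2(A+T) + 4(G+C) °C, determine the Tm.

G=5, T=3, C=5, A=4
So N_AT = 7 and N_GC = 10.
Tm = 2×7 + 4×10 = 54°C

54°C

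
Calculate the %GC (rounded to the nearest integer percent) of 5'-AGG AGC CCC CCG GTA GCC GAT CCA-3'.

Counting bases: C=10, T=2, G=7, A=5
G+C = 7 + 10 = 17 out of 24 bases
%GC = 17/24 × 100 = 70.83% ≈ 71%

71%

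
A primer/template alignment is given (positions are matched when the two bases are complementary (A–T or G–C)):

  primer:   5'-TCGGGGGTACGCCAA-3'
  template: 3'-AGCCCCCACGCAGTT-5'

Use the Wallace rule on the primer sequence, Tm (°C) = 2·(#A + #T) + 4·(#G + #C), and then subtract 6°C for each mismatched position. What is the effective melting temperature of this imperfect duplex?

38°C

Primer base counts: A=3, T=2, G=6, C=4 → A+T=5, G+C=10
Perfect-match Tm = 2(5) + 4(10) = 10 + 40 = 50°C
Mismatches (positions where the bases are not complementary): 2 (at positions 9, 12)
Effective Tm = 50 − 2×6 = 50 − 12 = 38°C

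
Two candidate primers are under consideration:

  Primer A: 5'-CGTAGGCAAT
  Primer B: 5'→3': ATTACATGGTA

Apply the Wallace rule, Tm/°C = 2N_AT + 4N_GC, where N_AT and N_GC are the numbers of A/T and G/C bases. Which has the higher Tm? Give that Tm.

Primer A: A+T=5, G+C=5 → Tm = 2(5)+4(5) = 30°C
Primer B: A+T=8, G+C=3 → Tm = 2(8)+4(3) = 28°C
30°C vs 28°C → primer A is higher.

Primer A, 30°C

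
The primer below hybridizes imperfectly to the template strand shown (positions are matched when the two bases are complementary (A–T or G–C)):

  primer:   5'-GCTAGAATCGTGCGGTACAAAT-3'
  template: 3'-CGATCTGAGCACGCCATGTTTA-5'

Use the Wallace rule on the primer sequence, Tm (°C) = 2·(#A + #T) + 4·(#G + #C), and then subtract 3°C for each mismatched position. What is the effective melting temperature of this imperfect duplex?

61°C

Primer base counts: A=7, T=5, G=6, C=4 → A+T=12, G+C=10
Perfect-match Tm = 2(12) + 4(10) = 24 + 40 = 64°C
Mismatches (positions where the bases are not complementary): 1 (at position 7)
Effective Tm = 64 − 1×3 = 64 − 3 = 61°C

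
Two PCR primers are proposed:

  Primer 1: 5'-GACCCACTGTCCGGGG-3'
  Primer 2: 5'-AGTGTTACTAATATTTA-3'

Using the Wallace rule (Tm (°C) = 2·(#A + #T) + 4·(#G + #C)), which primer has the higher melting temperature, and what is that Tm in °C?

Primer 1: A+T=4, G+C=12 → Tm = 2(4)+4(12) = 56°C
Primer 2: A+T=14, G+C=3 → Tm = 2(14)+4(3) = 40°C
56°C vs 40°C → primer 1 is higher.

Primer 1, 56°C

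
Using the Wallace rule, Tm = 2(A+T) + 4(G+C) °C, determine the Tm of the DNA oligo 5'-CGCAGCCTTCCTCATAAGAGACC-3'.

Base counts: C=9, G=4, T=4, A=6
A+T = 10, G+C = 13
Tm = 4·13 + 2·10 = 52 + 20 = 72°C

72°C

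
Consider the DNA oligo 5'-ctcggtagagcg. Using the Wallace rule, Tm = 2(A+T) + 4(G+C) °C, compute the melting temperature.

Base counts: C=3, A=2, G=5, T=2
So N_AT = 4 and N_GC = 8.
Tm = 2×4 + 4×8 = 40°C

40°C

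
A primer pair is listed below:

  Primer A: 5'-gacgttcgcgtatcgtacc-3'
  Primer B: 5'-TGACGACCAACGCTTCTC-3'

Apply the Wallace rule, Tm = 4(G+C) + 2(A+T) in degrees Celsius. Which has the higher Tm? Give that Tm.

Primer A: A+T=8, G+C=11 → Tm = 2(8)+4(11) = 60°C
Primer B: A+T=8, G+C=10 → Tm = 2(8)+4(10) = 56°C
60°C vs 56°C → primer A is higher.

Primer A, 60°C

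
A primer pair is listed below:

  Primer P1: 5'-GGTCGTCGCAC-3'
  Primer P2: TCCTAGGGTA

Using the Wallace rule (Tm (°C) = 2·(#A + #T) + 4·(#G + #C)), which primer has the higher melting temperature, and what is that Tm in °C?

Primer P1: A+T=3, G+C=8 → Tm = 2(3)+4(8) = 38°C
Primer P2: A+T=5, G+C=5 → Tm = 2(5)+4(5) = 30°C
38°C vs 30°C → primer P1 is higher.

Primer P1, 38°C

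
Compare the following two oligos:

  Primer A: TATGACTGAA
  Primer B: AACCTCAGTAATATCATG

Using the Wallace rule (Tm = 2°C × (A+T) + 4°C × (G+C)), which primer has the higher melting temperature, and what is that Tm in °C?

Primer B, 48°C

Primer A: A+T=7, G+C=3 → Tm = 2(7)+4(3) = 26°C
Primer B: A+T=12, G+C=6 → Tm = 2(12)+4(6) = 48°C
26°C vs 48°C → primer B is higher.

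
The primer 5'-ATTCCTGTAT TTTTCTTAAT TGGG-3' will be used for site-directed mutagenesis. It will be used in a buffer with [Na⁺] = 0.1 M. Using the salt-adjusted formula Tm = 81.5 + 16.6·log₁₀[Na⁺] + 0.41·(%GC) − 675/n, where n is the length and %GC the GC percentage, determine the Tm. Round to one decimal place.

48.7°C

Length n = 24. C=3, G=4, T=13, A=4
G+C = 7, so %GC = 7/24 × 100 = 29.167%
Salt term: 16.6 × (-1) = -16.6
GC term: 0.41 × 29.167 = 11.958; length term: −675/24 = −28.125
Tm = 81.5 + (-16.6) + 11.958 − 28.125 = 48.733 → 48.7°C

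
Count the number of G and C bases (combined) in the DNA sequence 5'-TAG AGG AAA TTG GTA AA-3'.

Counting bases: G=5, T=4, A=8, C=0
G+C = 5 + 0 = 5

5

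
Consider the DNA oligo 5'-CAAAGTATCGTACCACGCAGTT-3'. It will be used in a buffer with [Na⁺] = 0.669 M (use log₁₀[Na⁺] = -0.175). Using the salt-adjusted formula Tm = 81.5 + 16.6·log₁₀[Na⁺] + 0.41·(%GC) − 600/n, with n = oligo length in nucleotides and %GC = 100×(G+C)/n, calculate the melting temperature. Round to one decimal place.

Length n = 22. Scanning the sequence gives A=7, G=4, C=6, T=5.
G+C = 10, so %GC = 10/22 × 100 = 45.455%
Salt term: 16.6 × (-0.175) = -2.905
GC term: 0.41 × 45.455 = 18.637; length term: −600/22 = −27.273
Tm = 81.5 + (-2.905) + 18.637 − 27.273 = 69.959 → 70.0°C

70.0°C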